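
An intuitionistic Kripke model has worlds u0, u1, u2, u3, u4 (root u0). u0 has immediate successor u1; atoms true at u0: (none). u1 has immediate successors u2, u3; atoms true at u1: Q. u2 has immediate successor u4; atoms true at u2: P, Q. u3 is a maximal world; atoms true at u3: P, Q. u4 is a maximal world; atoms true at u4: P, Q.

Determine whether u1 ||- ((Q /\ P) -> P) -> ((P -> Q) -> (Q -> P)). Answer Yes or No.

No

u1 ||-/- ((Q /\ P) -> P) -> ((P -> Q) -> (Q -> P)): already at u1 itself, u1 ||- (Q /\ P) -> P but u1 ||-/- (P -> Q) -> (Q -> P).
u1 ||-/- (P -> Q) -> (Q -> P): already at u1 itself, u1 ||- P -> Q but u1 ||-/- Q -> P.
u1 ||-/- Q -> P: already at u1 itself, u1 ||- Q but u1 ||-/- P.
u1 lacks atom P, so u1 ||-/- P.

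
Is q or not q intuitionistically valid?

This is the law of excluded middle, which is not intuitionistically valid.
A Kripke countermodel: worlds w0, w1; order generated by w0 <= w1; atoms true at each world — w0:{}; w1:{q}.
w0 does not force q or not q: neither disjunct is forced at w0.
w0 lacks atom q, so w0 does not force q.
So the root w0 does not force the formula.

No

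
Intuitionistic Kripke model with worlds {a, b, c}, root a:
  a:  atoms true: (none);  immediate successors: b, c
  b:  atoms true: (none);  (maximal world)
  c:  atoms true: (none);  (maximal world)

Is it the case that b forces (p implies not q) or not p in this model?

b forces (p implies not q) or not p via the disjunct p implies not q.

Yes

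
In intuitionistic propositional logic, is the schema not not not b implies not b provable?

Yes

This is triple-negation reduction, which is intuitionistically derivable.
Assume not not not b and suppose b. Then not not b (double-negation introduction), contradicting not not not b. So not b.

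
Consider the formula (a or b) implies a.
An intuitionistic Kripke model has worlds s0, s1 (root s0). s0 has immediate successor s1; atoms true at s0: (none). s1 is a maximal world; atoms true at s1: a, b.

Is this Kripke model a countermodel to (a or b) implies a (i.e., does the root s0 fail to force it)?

No

s0 forces (a or b) implies a: every world accessible from s0 that forces a or b (namely s1) also forces a.
So the root s0 forces (a or b) implies a; the model is not a countermodel.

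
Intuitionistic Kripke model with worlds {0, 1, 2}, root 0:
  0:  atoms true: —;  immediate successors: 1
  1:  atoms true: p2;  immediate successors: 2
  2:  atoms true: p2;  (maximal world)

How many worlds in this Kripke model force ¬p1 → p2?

2

0: does not force it — 0 ⊮ ¬p1 → p2: already at 0 itself, 0 ⊩ ¬p1 but 0 ⊮ p2.
1: forces it.
2: forces it.
Worlds forcing the formula: {1, 2}.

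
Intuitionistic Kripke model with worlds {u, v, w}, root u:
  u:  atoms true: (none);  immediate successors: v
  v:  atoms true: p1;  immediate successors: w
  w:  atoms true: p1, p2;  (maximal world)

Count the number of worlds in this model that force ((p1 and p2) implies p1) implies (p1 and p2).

u: does not force it — u does not force ((p1 and p2) implies p1) implies (p1 and p2): already at u itself, u forces (p1 and p2) implies p1 but u does not force p1 and p2.
v: does not force it — v does not force ((p1 and p2) implies p1) implies (p1 and p2): already at v itself, v forces (p1 and p2) implies p1 but v does not force p1 and p2.
w: forces it.
Worlds forcing the formula: {w}.

1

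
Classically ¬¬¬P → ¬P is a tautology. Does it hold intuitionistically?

Yes

This is triple-negation reduction, which is intuitionistically derivable.
Assume ¬¬¬P and suppose P. Then ¬¬P (double-negation introduction), contradicting ¬¬¬P. So ¬P.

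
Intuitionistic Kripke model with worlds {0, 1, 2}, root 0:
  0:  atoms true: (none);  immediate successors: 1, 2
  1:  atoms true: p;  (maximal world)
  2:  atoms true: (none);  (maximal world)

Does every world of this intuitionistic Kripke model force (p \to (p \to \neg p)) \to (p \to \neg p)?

Yes

0 \Vdash (p \to (p \to \neg p)) \to (p \to \neg p): every world accessible from 0 that forces p \to (p \to \neg p) (namely 2) also forces p \to \neg p.
Since the root 0 forces (p \to (p \to \neg p)) \to (p \to \neg p) and forcing is persistent (monotone upward), every world forces it.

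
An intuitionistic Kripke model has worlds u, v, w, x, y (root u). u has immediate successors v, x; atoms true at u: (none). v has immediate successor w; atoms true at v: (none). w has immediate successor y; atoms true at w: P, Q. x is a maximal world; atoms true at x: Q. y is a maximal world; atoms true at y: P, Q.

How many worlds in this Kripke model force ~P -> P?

u: does not force it — u ||-/- ~P -> P: at the accessible world x, x ||- ~P but x ||-/- P.
v: forces it.
w: forces it.
x: does not force it — x ||-/- ~P -> P: already at x itself, x ||- ~P but x ||-/- P.
y: forces it.
Worlds forcing the formula: {v, w, y}.

3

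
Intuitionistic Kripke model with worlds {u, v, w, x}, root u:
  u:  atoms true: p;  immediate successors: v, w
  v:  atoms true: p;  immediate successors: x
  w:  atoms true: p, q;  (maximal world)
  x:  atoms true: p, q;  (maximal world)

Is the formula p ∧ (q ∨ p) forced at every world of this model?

Yes

u ⊩ p ∧ (q ∨ p) since u forces both conjuncts.
Since the root u forces p ∧ (q ∨ p) and forcing is persistent (monotone upward), every world forces it.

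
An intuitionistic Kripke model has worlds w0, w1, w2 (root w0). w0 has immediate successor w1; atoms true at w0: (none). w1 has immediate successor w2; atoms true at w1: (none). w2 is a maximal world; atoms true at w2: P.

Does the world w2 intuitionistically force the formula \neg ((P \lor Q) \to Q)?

Yes

w2 \Vdash \neg ((P \lor Q) \to Q): no world accessible from w2 forces (P \lor Q) \to Q.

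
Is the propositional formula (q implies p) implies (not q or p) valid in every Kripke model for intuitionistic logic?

No

This is the material-implication-as-disjunction principle, which is not intuitionistically valid.
A Kripke countermodel: worlds s0, s1; order generated by s0 <= s1; atoms true at each world — s0:{}; s1:{p,q}.
s0 does not force (q implies p) implies (not q or p): already at s0 itself, s0 forces q implies p but s0 does not force not q or p.
s0 does not force not q or p: neither disjunct is forced at s0.
s0 does not force not q since s1 is accessible from s0 and s1 forces q.
So the root s0 does not force the formula.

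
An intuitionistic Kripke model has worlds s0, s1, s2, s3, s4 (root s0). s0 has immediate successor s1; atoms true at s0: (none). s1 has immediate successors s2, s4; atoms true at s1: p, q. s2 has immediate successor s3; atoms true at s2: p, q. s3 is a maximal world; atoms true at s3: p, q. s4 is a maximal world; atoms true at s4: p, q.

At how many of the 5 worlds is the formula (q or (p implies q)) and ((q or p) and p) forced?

s0: does not force it — s0 does not force (q or (p implies q)) and ((q or p) and p) since s0 fails (q or p) and p.
s1: forces it.
s2: forces it.
s3: forces it.
s4: forces it.
Worlds forcing the formula: {s1, s2, s3, s4}.

4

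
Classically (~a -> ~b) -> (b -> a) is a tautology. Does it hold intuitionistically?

No

This is the converse of contraposition, which is not intuitionistically valid.
A Kripke countermodel: worlds w0, w1; order generated by w0 <= w1; atoms true at each world — w0:{b}; w1:{a,b}.
w0 ||-/- (~a -> ~b) -> (b -> a): already at w0 itself, w0 ||- ~a -> ~b but w0 ||-/- b -> a.
w0 ||-/- b -> a: already at w0 itself, w0 ||- b but w0 ||-/- a.
w0 lacks atom a, so w0 ||-/- a.
So the root w0 does not force the formula.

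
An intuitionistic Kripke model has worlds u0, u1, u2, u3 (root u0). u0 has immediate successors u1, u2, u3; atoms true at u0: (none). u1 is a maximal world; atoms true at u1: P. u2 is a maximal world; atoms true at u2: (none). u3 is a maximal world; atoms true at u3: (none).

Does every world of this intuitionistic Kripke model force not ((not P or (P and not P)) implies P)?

No

Not every world: u0 does not force not ((not P or (P and not P)) implies P).
u0 does not force not ((not P or (P and not P)) implies P) since u1 is accessible from u0 and u1 forces (not P or (P and not P)) implies P.
u1 forces (not P or (P and not P)) implies P vacuously: no world accessible from u1 forces the antecedent not P or (P and not P).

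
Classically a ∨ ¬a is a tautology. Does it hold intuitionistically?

No

This is the law of excluded middle, which is not intuitionistically valid.
A Kripke countermodel: worlds u, v; order generated by u ≤ v; atoms true at each world — u:{}; v:{a}.
u ⊮ a ∨ ¬a: neither disjunct is forced at u.
u lacks atom a, so u ⊮ a.
So the root u does not force the formula.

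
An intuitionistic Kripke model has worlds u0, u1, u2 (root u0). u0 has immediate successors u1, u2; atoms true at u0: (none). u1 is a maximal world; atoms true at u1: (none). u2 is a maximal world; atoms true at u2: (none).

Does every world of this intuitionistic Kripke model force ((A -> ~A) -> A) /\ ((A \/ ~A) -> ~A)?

No

Not every world: u0 ||-/- ((A -> ~A) -> A) /\ ((A \/ ~A) -> ~A).
u0 ||-/- ((A -> ~A) -> A) /\ ((A \/ ~A) -> ~A) since u0 fails (A -> ~A) -> A.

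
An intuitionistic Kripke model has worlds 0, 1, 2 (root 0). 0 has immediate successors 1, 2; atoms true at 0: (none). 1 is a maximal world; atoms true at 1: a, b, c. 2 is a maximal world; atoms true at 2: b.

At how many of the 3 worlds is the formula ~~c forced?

1

0: does not force it — 0 ||-/- ~~c since 2 is accessible from 0 and 2 ||- ~c.
1: forces it.
2: does not force it — 2 ||-/- ~~c since 2 is accessible from 2 and 2 ||- ~c.
Worlds forcing the formula: {1}.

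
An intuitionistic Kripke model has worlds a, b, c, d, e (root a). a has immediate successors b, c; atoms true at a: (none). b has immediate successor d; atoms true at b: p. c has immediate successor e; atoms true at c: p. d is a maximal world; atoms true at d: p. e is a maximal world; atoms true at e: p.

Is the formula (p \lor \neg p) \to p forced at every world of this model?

Yes

a \Vdash (p \lor \neg p) \to p: every world accessible from a that forces p \lor \neg p (namely b, c, d, e) also forces p.
Since the root a forces (p \lor \neg p) \to p and forcing is persistent (monotone upward), every world forces it.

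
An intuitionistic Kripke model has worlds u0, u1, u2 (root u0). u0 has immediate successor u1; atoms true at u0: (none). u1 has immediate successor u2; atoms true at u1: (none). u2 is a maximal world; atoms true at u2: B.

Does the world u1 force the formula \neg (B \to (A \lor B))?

u1 \nVdash \neg (B \to (A \lor B)) since u1 is accessible from u1 and u1 \Vdash B \to (A \lor B).
u1 \Vdash B \to (A \lor B): every world accessible from u1 that forces B (namely u2) also forces A \lor B.

No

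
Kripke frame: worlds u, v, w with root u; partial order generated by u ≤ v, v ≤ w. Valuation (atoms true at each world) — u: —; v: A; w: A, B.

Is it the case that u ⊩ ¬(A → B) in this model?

u ⊮ ¬(A → B) since w is accessible from u and w ⊩ A → B.
w ⊩ A → B: every world accessible from w that forces A (namely w) also forces B.

No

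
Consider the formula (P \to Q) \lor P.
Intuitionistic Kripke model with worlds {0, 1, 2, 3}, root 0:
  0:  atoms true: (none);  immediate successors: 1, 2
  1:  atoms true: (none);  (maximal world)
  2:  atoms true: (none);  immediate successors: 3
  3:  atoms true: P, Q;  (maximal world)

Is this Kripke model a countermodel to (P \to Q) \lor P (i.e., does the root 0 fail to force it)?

No

0 \Vdash (P \to Q) \lor P via the disjunct P \to Q.
So the root 0 forces (P \to Q) \lor P; the model is not a countermodel.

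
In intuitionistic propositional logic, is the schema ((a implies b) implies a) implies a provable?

No

This is Peirce's law, which is not intuitionistically valid.
A Kripke countermodel: worlds w0, w1; order generated by w0 <= w1; atoms true at each world — w0:{}; w1:{a}.
w0 does not force ((a implies b) implies a) implies a: already at w0 itself, w0 forces (a implies b) implies a but w0 does not force a.
w0 lacks atom a, so w0 does not force a.
So the root w0 does not force the formula.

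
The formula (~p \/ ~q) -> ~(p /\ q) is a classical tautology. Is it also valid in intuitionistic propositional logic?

Yes

This is a constructively valid De Morgan direction (disjunction of negations to negated conjunction), which is intuitionistically derivable.
If ~p holds at a world then no accessible world forces p, hence none forces p /\ q; likewise for ~q.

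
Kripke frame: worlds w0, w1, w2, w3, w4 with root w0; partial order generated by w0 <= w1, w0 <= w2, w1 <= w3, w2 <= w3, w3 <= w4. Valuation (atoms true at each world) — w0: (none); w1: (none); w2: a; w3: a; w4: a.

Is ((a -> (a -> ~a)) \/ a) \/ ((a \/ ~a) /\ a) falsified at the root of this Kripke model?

w0 ||-/- ((a -> (a -> ~a)) \/ a) \/ ((a \/ ~a) /\ a): neither disjunct is forced at w0.
w0 ||-/- (a -> (a -> ~a)) \/ a: neither disjunct is forced at w0.
w0 ||-/- a -> (a -> ~a): at the accessible world w2, w2 ||- a but w2 ||-/- a -> ~a.
So the root w0 does not force ((a -> (a -> ~a)) \/ a) \/ ((a \/ ~a) /\ a); the model is a countermodel.

Yes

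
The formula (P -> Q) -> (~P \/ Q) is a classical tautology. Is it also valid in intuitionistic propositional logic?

No

This is the material-implication-as-disjunction principle, which is not intuitionistically valid.
A Kripke countermodel: worlds u0, u1; order generated by u0 <= u1; atoms true at each world — u0:{}; u1:{P,Q}.
u0 ||-/- (P -> Q) -> (~P \/ Q): already at u0 itself, u0 ||- P -> Q but u0 ||-/- ~P \/ Q.
u0 ||-/- ~P \/ Q: neither disjunct is forced at u0.
u0 ||-/- ~P since u1 is accessible from u0 and u1 ||- P.
So the root u0 does not force the formula.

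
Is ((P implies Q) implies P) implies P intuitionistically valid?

This is Peirce's law, which is not intuitionistically valid.
A Kripke countermodel: worlds 0, 1; order generated by 0 <= 1; atoms true at each world — 0:{}; 1:{P}.
0 does not force ((P implies Q) implies P) implies P: already at 0 itself, 0 forces (P implies Q) implies P but 0 does not force P.
0 lacks atom P, so 0 does not force P.
So the root 0 does not force the formula.

No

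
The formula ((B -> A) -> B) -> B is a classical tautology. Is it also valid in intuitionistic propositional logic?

This is Peirce's law, which is not intuitionistically valid.
A Kripke countermodel: worlds u, v; order generated by u <= v; atoms true at each world — u:{}; v:{B}.
u ||-/- ((B -> A) -> B) -> B: already at u itself, u ||- (B -> A) -> B but u ||-/- B.
u lacks atom B, so u ||-/- B.
So the root u does not force the formula.

No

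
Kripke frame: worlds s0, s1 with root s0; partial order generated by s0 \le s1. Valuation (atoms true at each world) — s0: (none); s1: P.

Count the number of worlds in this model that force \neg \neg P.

2

s0: forces it.
s1: forces it.
Worlds forcing the formula: {s0, s1}.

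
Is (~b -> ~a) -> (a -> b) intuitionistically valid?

This is the converse of contraposition, which is not intuitionistically valid.
A Kripke countermodel: worlds u, v; order generated by u <= v; atoms true at each world — u:{a}; v:{a,b}.
u ||-/- (~b -> ~a) -> (a -> b): already at u itself, u ||- ~b -> ~a but u ||-/- a -> b.
u ||-/- a -> b: already at u itself, u ||- a but u ||-/- b.
u lacks atom b, so u ||-/- b.
So the root u does not force the formula.

No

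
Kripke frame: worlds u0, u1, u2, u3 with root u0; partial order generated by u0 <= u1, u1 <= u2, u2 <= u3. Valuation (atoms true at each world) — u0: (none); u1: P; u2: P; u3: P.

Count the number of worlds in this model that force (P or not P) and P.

u0: does not force it — u0 does not force (P or not P) and P since u0 fails P or not P.
u1: forces it.
u2: forces it.
u3: forces it.
Worlds forcing the formula: {u1, u2, u3}.

3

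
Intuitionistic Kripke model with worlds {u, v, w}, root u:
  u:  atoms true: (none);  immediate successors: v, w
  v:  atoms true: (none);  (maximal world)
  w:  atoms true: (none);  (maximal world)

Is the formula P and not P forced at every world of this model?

Not every world: u does not force P and not P.
u does not force P and not P since u fails P.

No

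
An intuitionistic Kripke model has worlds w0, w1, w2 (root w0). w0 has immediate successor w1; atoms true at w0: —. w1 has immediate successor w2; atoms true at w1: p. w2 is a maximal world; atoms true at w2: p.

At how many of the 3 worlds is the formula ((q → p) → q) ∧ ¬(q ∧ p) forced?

0

w0: does not force it — w0 ⊮ ((q → p) → q) ∧ ¬(q ∧ p) since w0 fails (q → p) → q.
w1: does not force it — w1 ⊮ ((q → p) → q) ∧ ¬(q ∧ p) since w1 fails (q → p) → q.
w2: does not force it.
Worlds forcing the formula: { }.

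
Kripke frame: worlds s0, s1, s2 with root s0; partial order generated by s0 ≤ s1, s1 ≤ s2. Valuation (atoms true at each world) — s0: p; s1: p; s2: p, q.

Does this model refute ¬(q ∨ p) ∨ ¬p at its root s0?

Yes

s0 ⊮ ¬(q ∨ p) ∨ ¬p: neither disjunct is forced at s0.
s0 ⊮ ¬(q ∨ p) since s0 is accessible from s0 and s0 ⊩ q ∨ p.
s0 ⊩ q ∨ p via the disjunct p.
So the root s0 does not force ¬(q ∨ p) ∨ ¬p; the model is a countermodel.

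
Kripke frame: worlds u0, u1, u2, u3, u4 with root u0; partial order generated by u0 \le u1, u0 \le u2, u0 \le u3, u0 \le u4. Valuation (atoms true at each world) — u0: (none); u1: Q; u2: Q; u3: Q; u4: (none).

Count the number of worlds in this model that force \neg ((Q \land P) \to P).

u0: does not force it — u0 \nVdash \neg ((Q \land P) \to P) since u0 is accessible from u0 and u0 \Vdash (Q \land P) \to P.
u1: does not force it.
u2: does not force it.
u3: does not force it.
u4: does not force it.
Worlds forcing the formula: { }.

0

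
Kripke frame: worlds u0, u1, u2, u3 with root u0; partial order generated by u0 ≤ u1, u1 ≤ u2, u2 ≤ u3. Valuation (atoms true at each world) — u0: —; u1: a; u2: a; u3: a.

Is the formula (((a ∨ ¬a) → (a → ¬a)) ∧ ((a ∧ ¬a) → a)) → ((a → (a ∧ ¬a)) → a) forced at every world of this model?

Yes

u0 ⊩ (((a ∨ ¬a) → (a → ¬a)) ∧ ((a ∧ ¬a) → a)) → ((a → (a ∧ ¬a)) → a) vacuously: no world accessible from u0 forces the antecedent ((a ∨ ¬a) → (a → ¬a)) ∧ ((a ∧ ¬a) → a).
Since the root u0 forces (((a ∨ ¬a) → (a → ¬a)) ∧ ((a ∧ ¬a) → a)) → ((a → (a ∧ ¬a)) → a) and forcing is persistent (monotone upward), every world forces it.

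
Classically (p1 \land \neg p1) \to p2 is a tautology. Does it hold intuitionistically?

Yes

This is an instance of ex falso quodlibet, which is intuitionistically derivable.
No world can force both p1 and \neg p1, so the antecedent p1 \land \neg p1 is never forced and the implication holds vacuously at every world.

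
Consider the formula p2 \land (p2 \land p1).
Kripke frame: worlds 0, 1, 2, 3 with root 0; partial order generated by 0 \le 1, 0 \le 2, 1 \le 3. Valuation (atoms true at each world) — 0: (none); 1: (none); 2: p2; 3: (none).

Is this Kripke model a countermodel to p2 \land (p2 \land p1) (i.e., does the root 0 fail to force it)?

Yes

0 \nVdash p2 \land (p2 \land p1) since 0 fails p2.
So the root 0 does not force p2 \land (p2 \land p1); the model is a countermodel.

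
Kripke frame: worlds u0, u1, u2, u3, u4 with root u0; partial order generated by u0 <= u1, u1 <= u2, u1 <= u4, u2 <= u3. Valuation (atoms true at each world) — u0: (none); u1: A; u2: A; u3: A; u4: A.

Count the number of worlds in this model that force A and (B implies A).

u0: does not force it — u0 does not force A and (B implies A) since u0 fails A.
u1: forces it.
u2: forces it.
u3: forces it.
u4: forces it.
Worlds forcing the formula: {u1, u2, u3, u4}.

4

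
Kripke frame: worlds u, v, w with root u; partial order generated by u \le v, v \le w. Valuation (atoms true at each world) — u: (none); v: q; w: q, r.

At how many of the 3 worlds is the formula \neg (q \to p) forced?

3

u: forces it.
v: forces it.
w: forces it.
Worlds forcing the formula: {u, v, w}.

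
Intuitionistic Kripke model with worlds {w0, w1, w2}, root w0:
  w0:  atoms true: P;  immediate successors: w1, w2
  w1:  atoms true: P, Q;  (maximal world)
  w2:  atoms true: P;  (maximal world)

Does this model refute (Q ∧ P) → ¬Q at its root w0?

w0 ⊮ (Q ∧ P) → ¬Q: at the accessible world w1, w1 ⊩ Q ∧ P but w1 ⊮ ¬Q.
w1 ⊮ ¬Q since w1 is accessible from w1 and w1 ⊩ Q.
So the root w0 does not force (Q ∧ P) → ¬Q; the model is a countermodel.

Yes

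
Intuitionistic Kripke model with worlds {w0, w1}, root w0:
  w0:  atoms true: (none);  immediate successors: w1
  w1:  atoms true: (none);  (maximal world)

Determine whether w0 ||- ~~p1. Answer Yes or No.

No

w0 ||-/- ~~p1 since w0 is accessible from w0 and w0 ||- ~p1.
w0 ||- ~p1: no world accessible from w0 forces p1.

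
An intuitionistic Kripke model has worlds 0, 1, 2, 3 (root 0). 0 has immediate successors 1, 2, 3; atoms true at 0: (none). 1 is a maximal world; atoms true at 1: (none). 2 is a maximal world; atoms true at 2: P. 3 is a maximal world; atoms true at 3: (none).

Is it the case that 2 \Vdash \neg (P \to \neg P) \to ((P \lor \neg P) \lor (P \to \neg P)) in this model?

2 \Vdash \neg (P \to \neg P) \to ((P \lor \neg P) \lor (P \to \neg P)): every world accessible from 2 that forces \neg (P \to \neg P) (namely 2) also forces (P \lor \neg P) \lor (P \to \neg P).

Yes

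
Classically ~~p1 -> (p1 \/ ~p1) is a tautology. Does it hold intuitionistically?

This is a variant of double-negation elimination (deriving excluded middle from double negation), which is not intuitionistically valid.
A Kripke countermodel: worlds s0, s1; order generated by s0 <= s1; atoms true at each world — s0:{}; s1:{p1}.
s0 ||-/- ~~p1 -> (p1 \/ ~p1): already at s0 itself, s0 ||- ~~p1 but s0 ||-/- p1 \/ ~p1.
s0 ||-/- p1 \/ ~p1: neither disjunct is forced at s0.
s0 lacks atom p1, so s0 ||-/- p1.
So the root s0 does not force the formula.

No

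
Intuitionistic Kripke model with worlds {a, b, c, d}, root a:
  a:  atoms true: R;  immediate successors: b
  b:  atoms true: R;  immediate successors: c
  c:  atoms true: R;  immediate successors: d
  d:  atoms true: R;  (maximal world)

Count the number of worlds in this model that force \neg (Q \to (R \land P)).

0

a: does not force it — a \nVdash \neg (Q \to (R \land P)) since a is accessible from a and a \Vdash Q \to (R \land P).
b: does not force it — b \nVdash \neg (Q \to (R \land P)) since b is accessible from b and b \Vdash Q \to (R \land P).
c: does not force it.
d: does not force it.
Worlds forcing the formula: { }.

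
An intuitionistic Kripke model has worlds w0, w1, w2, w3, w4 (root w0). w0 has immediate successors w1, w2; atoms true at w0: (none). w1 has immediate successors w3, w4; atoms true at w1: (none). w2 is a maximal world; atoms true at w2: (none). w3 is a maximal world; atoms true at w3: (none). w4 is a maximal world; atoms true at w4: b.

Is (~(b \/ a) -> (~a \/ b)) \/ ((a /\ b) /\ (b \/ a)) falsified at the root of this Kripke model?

No

w0 ||- (~(b \/ a) -> (~a \/ b)) \/ ((a /\ b) /\ (b \/ a)) via the disjunct ~(b \/ a) -> (~a \/ b).
So the root w0 forces (~(b \/ a) -> (~a \/ b)) \/ ((a /\ b) /\ (b \/ a)); the model is not a countermodel.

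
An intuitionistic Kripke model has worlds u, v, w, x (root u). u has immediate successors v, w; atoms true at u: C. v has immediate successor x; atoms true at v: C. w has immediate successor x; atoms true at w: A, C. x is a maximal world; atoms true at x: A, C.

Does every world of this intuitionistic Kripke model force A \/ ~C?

Not every world: u ||-/- A \/ ~C.
u ||-/- A \/ ~C: neither disjunct is forced at u.
u lacks atom A, so u ||-/- A.

No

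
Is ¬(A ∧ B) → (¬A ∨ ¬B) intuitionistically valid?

This is the constructively invalid direction of De Morgan's law for conjunction, which is not intuitionistically valid.
A Kripke countermodel: worlds s0, s1, s2; order generated by s0 ≤ s1, s0 ≤ s2; atoms true at each world — s0:{}; s1:{A}; s2:{B}.
s0 ⊮ ¬(A ∧ B) → (¬A ∨ ¬B): already at s0 itself, s0 ⊩ ¬(A ∧ B) but s0 ⊮ ¬A ∨ ¬B.
s0 ⊮ ¬A ∨ ¬B: neither disjunct is forced at s0.
s0 ⊮ ¬A since s1 is accessible from s0 and s1 ⊩ A.
So the root s0 does not force the formula.

No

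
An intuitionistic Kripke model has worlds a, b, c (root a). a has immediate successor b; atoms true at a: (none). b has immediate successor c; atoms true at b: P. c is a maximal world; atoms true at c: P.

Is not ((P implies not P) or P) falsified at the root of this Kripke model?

Yes

a does not force not ((P implies not P) or P) since b is accessible from a and b forces (P implies not P) or P.
b forces (P implies not P) or P via the disjunct P.
So the root a does not force not ((P implies not P) or P); the model is a countermodel.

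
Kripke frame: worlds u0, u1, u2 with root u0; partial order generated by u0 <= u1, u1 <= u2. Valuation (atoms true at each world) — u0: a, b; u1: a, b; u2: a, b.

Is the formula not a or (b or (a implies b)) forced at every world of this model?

Yes

u0 forces not a or (b or (a implies b)) via the disjunct b or (a implies b).
Since the root u0 forces not a or (b or (a implies b)) and forcing is persistent (monotone upward), every world forces it.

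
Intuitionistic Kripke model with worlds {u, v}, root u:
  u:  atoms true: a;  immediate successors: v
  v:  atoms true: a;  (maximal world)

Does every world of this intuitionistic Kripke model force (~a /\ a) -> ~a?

Yes

u ||- (~a /\ a) -> ~a vacuously: no world accessible from u forces the antecedent ~a /\ a.
Since the root u forces (~a /\ a) -> ~a and forcing is persistent (monotone upward), every world forces it.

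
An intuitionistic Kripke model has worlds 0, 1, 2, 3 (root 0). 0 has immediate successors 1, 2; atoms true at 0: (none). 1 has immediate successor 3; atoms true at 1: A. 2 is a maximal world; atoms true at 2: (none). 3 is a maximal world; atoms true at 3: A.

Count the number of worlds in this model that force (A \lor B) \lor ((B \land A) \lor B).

2

0: does not force it — 0 \nVdash (A \lor B) \lor ((B \land A) \lor B): neither disjunct is forced at 0.
1: forces it.
2: does not force it — 2 \nVdash (A \lor B) \lor ((B \land A) \lor B): neither disjunct is forced at 2.
3: forces it.
Worlds forcing the formula: {1, 3}.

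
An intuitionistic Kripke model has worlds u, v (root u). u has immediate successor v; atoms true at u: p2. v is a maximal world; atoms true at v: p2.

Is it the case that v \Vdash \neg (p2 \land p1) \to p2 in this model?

v \Vdash \neg (p2 \land p1) \to p2: every world accessible from v that forces \neg (p2 \land p1) (namely v) also forces p2.

Yes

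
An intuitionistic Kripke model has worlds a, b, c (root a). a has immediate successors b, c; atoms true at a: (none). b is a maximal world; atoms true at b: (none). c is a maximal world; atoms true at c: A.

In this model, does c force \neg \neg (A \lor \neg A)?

c \Vdash \neg \neg (A \lor \neg A): no world accessible from c forces \neg (A \lor \neg A).

Yes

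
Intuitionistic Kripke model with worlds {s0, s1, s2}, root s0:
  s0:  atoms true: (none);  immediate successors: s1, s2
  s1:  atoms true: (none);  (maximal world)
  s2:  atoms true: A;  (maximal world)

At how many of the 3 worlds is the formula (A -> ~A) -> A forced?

1

s0: does not force it — s0 ||-/- (A -> ~A) -> A: at the accessible world s1, s1 ||- A -> ~A but s1 ||-/- A.
s1: does not force it.
s2: forces it.
Worlds forcing the formula: {s2}.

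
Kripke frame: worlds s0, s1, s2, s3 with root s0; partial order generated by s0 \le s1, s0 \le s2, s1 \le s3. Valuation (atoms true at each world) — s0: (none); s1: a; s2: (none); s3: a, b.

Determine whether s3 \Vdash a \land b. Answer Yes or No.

Yes

s3 \Vdash a \land b since s3 forces both conjuncts.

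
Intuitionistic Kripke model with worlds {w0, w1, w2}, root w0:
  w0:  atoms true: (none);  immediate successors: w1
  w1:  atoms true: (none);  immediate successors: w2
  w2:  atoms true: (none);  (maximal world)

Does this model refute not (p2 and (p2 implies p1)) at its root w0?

No

w0 forces not (p2 and (p2 implies p1)): no world accessible from w0 forces p2 and (p2 implies p1).
So the root w0 forces not (p2 and (p2 implies p1)); the model is not a countermodel.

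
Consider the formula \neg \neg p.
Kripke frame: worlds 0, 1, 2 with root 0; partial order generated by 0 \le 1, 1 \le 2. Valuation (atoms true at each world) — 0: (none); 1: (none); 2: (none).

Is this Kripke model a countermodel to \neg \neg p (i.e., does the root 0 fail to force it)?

Yes

0 \nVdash \neg \neg p since 0 is accessible from 0 and 0 \Vdash \neg p.
0 \Vdash \neg p: no world accessible from 0 forces p.
So the root 0 does not force \neg \neg p; the model is a countermodel.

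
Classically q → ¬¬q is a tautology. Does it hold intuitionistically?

Yes

This is double-negation introduction, which is intuitionistically derivable.
If a world forces q then every accessible world forces q (persistence), so none forces ¬q; hence ¬¬q.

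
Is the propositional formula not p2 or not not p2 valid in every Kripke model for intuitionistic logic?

No

This is the weak law of excluded middle, which is not intuitionistically valid.
A Kripke countermodel: worlds 0, 1, 2; order generated by 0 <= 1, 0 <= 2; atoms true at each world — 0:{}; 1:{p2}; 2:{}.
0 does not force not p2 or not not p2: neither disjunct is forced at 0.
0 does not force not p2 since 1 is accessible from 0 and 1 forces p2.
So the root 0 does not force the formula.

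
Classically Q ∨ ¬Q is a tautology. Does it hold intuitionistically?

This is the law of excluded middle, which is not intuitionistically valid.
A Kripke countermodel: worlds a, b; order generated by a ≤ b; atoms true at each world — a:{}; b:{Q}.
a ⊮ Q ∨ ¬Q: neither disjunct is forced at a.
a lacks atom Q, so a ⊮ Q.
So the root a does not force the formula.

No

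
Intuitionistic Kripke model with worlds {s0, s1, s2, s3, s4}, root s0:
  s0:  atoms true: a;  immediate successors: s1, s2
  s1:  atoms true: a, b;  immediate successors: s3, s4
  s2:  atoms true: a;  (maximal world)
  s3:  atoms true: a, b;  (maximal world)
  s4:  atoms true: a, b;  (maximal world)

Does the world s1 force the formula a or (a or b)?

Yes

s1 forces a or (a or b) via the disjunct a.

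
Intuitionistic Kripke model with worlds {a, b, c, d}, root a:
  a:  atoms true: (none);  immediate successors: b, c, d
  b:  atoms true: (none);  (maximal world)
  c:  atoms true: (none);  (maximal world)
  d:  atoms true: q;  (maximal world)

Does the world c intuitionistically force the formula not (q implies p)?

c does not force not (q implies p) since c is accessible from c and c forces q implies p.
c forces q implies p vacuously: no world accessible from c forces the antecedent q.

No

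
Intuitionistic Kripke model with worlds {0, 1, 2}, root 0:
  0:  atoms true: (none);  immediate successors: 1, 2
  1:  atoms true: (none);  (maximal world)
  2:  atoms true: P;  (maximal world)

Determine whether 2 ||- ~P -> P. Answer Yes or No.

2 ||- ~P -> P vacuously: no world accessible from 2 forces the antecedent ~P.

Yes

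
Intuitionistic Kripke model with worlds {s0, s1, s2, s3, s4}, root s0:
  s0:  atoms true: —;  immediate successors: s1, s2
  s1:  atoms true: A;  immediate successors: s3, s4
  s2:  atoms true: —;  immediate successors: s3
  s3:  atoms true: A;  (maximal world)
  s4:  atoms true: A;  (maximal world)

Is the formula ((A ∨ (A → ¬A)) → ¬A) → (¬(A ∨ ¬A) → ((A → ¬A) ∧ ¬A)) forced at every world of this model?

Yes

s0 ⊩ ((A ∨ (A → ¬A)) → ¬A) → (¬(A ∨ ¬A) → ((A → ¬A) ∧ ¬A)) vacuously: no world accessible from s0 forces the antecedent (A ∨ (A → ¬A)) → ¬A.
Since the root s0 forces ((A ∨ (A → ¬A)) → ¬A) → (¬(A ∨ ¬A) → ((A → ¬A) ∧ ¬A)) and forcing is persistent (monotone upward), every world forces it.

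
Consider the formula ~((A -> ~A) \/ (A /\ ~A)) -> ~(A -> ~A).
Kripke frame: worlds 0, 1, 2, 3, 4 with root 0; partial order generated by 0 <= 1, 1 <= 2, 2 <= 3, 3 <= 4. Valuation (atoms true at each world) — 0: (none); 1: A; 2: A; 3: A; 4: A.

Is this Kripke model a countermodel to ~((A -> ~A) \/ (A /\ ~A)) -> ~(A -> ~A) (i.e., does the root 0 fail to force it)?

No

0 ||- ~((A -> ~A) \/ (A /\ ~A)) -> ~(A -> ~A): every world accessible from 0 that forces ~((A -> ~A) \/ (A /\ ~A)) (namely 0, 1, 2, 3, 4) also forces ~(A -> ~A).
So the root 0 forces ~((A -> ~A) \/ (A /\ ~A)) -> ~(A -> ~A); the model is not a countermodel.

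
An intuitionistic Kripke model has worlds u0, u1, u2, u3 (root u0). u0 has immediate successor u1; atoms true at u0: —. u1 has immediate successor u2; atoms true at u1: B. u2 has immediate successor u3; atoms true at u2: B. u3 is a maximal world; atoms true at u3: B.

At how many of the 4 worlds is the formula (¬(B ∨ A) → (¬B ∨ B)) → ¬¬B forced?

4

u0: forces it.
u1: forces it.
u2: forces it.
u3: forces it.
Worlds forcing the formula: {u0, u1, u2, u3}.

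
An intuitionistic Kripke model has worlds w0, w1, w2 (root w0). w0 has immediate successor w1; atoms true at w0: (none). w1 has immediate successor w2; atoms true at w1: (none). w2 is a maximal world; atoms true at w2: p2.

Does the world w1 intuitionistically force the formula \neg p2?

w1 \nVdash \neg p2 since w2 is accessible from w1 and w2 \Vdash p2.

No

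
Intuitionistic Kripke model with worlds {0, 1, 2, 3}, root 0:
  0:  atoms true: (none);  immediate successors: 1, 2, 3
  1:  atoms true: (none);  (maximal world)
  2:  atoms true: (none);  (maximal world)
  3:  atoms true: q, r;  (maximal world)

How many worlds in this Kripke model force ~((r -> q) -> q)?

2

0: does not force it — 0 ||-/- ~((r -> q) -> q) since 3 is accessible from 0 and 3 ||- (r -> q) -> q.
1: forces it.
2: forces it.
3: does not force it — 3 ||-/- ~((r -> q) -> q) since 3 is accessible from 3 and 3 ||- (r -> q) -> q.
Worlds forcing the formula: {1, 2}.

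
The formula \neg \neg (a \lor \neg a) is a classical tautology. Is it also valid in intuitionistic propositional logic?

This is the double negation of excluded middle, which is intuitionistically derivable.
Assuming \neg (a \lor \neg a): from a we'd get a \lor \neg a, so \neg a; but then a \lor \neg a again — contradiction. Hence \neg \neg (a \lor \neg a).

Yes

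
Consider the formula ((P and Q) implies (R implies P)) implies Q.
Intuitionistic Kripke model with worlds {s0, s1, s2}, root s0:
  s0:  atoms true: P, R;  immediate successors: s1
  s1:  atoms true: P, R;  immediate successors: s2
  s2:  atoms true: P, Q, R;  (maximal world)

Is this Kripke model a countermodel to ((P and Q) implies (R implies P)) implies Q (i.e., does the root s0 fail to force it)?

Yes

s0 does not force ((P and Q) implies (R implies P)) implies Q: already at s0 itself, s0 forces (P and Q) implies (R implies P) but s0 does not force Q.
s0 lacks atom Q, so s0 does not force Q.
So the root s0 does not force ((P and Q) implies (R implies P)) implies Q; the model is a countermodel.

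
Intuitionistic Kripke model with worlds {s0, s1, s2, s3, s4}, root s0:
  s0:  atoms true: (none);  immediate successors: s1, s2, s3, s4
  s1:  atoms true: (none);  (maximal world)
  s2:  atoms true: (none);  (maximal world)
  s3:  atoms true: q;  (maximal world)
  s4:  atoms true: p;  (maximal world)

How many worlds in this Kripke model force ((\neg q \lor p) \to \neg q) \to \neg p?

3

s0: does not force it — s0 \nVdash ((\neg q \lor p) \to \neg q) \to \neg p: already at s0 itself, s0 \Vdash (\neg q \lor p) \to \neg q but s0 \nVdash \neg p.
s1: forces it.
s2: forces it.
s3: forces it.
s4: does not force it.
Worlds forcing the formula: {s1, s2, s3}.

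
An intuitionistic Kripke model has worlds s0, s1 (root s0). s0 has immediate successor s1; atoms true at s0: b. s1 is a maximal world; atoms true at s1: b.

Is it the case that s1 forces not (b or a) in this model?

No

s1 does not force not (b or a) since s1 is accessible from s1 and s1 forces b or a.
s1 forces b or a via the disjunct b.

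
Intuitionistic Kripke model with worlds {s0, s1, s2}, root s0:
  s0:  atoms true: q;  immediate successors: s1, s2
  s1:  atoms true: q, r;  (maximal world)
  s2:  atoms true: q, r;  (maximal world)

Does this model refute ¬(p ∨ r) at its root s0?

Yes

s0 ⊮ ¬(p ∨ r) since s1 is accessible from s0 and s1 ⊩ p ∨ r.
s1 ⊩ p ∨ r via the disjunct r.
So the root s0 does not force ¬(p ∨ r); the model is a countermodel.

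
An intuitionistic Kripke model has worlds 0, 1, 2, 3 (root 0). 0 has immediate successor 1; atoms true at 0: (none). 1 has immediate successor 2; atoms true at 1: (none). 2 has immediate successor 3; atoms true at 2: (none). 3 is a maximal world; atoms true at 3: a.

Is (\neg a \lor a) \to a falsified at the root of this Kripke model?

0 \Vdash (\neg a \lor a) \to a: every world accessible from 0 that forces \neg a \lor a (namely 3) also forces a.
So the root 0 forces (\neg a \lor a) \to a; the model is not a countermodel.

No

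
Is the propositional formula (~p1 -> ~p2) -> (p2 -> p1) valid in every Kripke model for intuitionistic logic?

This is the converse of contraposition, which is not intuitionistically valid.
A Kripke countermodel: worlds u, v; order generated by u <= v; atoms true at each world — u:{p2}; v:{p1,p2}.
u ||-/- (~p1 -> ~p2) -> (p2 -> p1): already at u itself, u ||- ~p1 -> ~p2 but u ||-/- p2 -> p1.
u ||-/- p2 -> p1: already at u itself, u ||- p2 but u ||-/- p1.
u lacks atom p1, so u ||-/- p1.
So the root u does not force the formula.

No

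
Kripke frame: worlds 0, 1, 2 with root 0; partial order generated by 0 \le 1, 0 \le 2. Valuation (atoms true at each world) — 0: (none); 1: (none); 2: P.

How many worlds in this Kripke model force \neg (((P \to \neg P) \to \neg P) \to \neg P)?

0: does not force it — 0 \nVdash \neg (((P \to \neg P) \to \neg P) \to \neg P) since 1 is accessible from 0 and 1 \Vdash ((P \to \neg P) \to \neg P) \to \neg P.
1: does not force it — 1 \nVdash \neg (((P \to \neg P) \to \neg P) \to \neg P) since 1 is accessible from 1 and 1 \Vdash ((P \to \neg P) \to \neg P) \to \neg P.
2: forces it.
Worlds forcing the formula: {2}.

1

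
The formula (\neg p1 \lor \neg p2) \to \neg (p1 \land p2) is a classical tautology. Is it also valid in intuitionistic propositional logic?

This is a constructively valid De Morgan direction (disjunction of negations to negated conjunction), which is intuitionistically derivable.
If \neg p1 holds at a world then no accessible world forces p1, hence none forces p1 \land p2; likewise for \neg p2.

Yes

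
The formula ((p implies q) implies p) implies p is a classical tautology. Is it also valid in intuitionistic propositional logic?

This is Peirce's law, which is not intuitionistically valid.
A Kripke countermodel: worlds w0, w1; order generated by w0 <= w1; atoms true at each world — w0:{}; w1:{p}.
w0 does not force ((p implies q) implies p) implies p: already at w0 itself, w0 forces (p implies q) implies p but w0 does not force p.
w0 lacks atom p, so w0 does not force p.
So the root w0 does not force the formula.

No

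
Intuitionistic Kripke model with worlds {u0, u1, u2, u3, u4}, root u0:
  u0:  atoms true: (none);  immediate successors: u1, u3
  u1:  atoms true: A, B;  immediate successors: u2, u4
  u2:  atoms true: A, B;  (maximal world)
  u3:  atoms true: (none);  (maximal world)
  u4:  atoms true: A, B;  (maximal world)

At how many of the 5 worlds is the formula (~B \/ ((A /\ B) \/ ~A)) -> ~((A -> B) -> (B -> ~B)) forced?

u0: does not force it — u0 ||-/- (~B \/ ((A /\ B) \/ ~A)) -> ~((A -> B) -> (B -> ~B)): at the accessible world u3, u3 ||- ~B \/ ((A /\ B) \/ ~A) but u3 ||-/- ~((A -> B) -> (B -> ~B)).
u1: forces it.
u2: forces it.
u3: does not force it — u3 ||-/- (~B \/ ((A /\ B) \/ ~A)) -> ~((A -> B) -> (B -> ~B)): already at u3 itself, u3 ||- ~B \/ ((A /\ B) \/ ~A) but u3 ||-/- ~((A -> B) -> (B -> ~B)).
u4: forces it.
Worlds forcing the formula: {u1, u2, u4}.

3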